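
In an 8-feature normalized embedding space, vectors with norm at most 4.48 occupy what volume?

Volume = π^{8/2}·(4.48)^8/Γ(5) ≈ 658586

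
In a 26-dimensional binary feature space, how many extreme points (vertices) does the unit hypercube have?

Each vertex is a binary string of length 26, so there are 2^26 = 67108864.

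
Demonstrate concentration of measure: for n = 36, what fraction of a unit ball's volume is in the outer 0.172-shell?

1 - (1-0.172)^36 ≈ 0.99888 ≈ 99.89%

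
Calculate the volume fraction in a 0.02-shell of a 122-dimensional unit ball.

V(inner)/V(outer) = ((1-0.02)/1)^122 ≈ 0.08503, so the shell fraction is 0.914968.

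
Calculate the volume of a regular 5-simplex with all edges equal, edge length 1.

For a regular n-simplex with edge a, V = (a^n / n!)·√((n+1)/2^n). With a=1, n=5: V ≈ 0.00360844.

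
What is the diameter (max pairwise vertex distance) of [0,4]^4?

||(4,4,...,4)|| = √(4)·4 = 8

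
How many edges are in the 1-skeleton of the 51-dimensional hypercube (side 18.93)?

Each of the 2^51 = 2251799813685248 vertices has degree 51; total edges = 51·2^51/2 = 57420895248973824.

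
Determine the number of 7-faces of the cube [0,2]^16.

An n-cube has C(n,k)·2^(n-k) k-faces. Here C(16,7)·2^9 = 11440·512 = 5857280.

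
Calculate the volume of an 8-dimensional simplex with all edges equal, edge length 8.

For a regular n-simplex with edge a, V = (a^n / n!)·√((n+1)/2^n). With a=8, n=8: V ≈ 78.019.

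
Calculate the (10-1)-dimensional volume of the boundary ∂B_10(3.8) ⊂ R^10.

The surface area of an n-ball is 2π^(n/2) r^(n-1) / Γ(n/2). For n=10, r=3.8: 4.21328e+06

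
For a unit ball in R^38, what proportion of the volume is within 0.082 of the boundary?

1 - (1-0.082)^38 ≈ 0.961272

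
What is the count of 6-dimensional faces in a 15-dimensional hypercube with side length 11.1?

f_6(15-cube) = (15 choose 6) · 2^9 = 2562560.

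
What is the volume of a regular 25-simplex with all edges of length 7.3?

V_25 = √(26) · 7.3^25 / (25! · 2^(25/2)) ≈ 2.17289e-07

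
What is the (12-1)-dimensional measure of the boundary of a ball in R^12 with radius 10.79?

S_12(10.79) = 2·π^(12/2)·(10.79)^11 / Γ(12/2) ≈ 3.69814e+12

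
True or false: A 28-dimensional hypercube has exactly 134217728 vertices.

False. The 28-cube has 2^28 = 268435456 vertices.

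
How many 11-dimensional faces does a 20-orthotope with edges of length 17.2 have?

Number of 11-faces = C(20,11) · 2^(20-11) = 167960 · 512 = 85995520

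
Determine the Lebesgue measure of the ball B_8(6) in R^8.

V_8(6) = π^(8/2) · (6)^8 / Γ(8/2 + 1) = 69984·π^4 ≈ 6.81708e+06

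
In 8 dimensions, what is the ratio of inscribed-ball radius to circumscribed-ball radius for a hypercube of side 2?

Ratio = (s/2)/(s√8/2) = 8^(-1/2) ≈ 0.353553.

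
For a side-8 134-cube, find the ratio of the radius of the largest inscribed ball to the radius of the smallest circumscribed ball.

Ratio = (s/2)/(s√134/2) = 134^(-1/2) ≈ 0.0863868.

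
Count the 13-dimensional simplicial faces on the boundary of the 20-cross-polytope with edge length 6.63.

Each 13-face is the convex hull of 14 vertices, one chosen as ±e_i from each of 14 distinct axes: 2^14·C(20,14) = 635043840.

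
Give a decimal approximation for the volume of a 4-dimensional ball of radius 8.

V = 2048·π^2 ≈ 20212.9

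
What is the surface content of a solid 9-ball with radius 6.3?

|∂B_9(6.3)| ≈ 7.3669e+07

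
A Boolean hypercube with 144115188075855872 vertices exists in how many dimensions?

Since 2^n = 144115188075855872, we have n = 57.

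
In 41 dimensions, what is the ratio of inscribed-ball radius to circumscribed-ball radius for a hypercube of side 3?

For an n-cube of any side s, the inradius is s/2 and the circumradius is s√n/2, so the ratio is 1/√41 ≈ 0.156174.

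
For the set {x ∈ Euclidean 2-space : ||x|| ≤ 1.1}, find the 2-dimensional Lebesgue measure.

V_2(1.1) = π^(2/2) · (1.1)^2 / Γ(2/2 + 1) ≈ 3.80133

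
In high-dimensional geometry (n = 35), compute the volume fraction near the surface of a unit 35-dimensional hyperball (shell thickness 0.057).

1 - (1-0.057)^35 ≈ 0.871794 ≈ 87.18%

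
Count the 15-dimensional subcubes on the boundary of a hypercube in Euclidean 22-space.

Number of 15-faces = C(22,15) · 2^(22-15) = 170544 · 128 = 21829632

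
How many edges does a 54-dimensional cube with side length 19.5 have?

Number of 1-faces = C(54,1)·2^(54-1) = 54·9007199254740992 = 486388759756013568.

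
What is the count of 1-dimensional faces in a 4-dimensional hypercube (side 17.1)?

Choose 1 of 4 axes to span the face (C(4,1) = 4 ways), then fix each of the remaining 3 coordinates at one of its two extreme values (2^3 = 8 ways): 4·8 = 32.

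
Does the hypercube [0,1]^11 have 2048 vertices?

True. The 11-cube has 2^11 = 2048 vertices.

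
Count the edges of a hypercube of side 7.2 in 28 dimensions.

The 28-cube has n·2^(n-1) = 28·2^27 = 28·134217728 = 3758096384 edges.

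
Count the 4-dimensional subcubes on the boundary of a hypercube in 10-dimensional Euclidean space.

Choose 4 of 10 axes to span the face (C(10,4) = 210 ways), then fix each of the remaining 6 coordinates at one of its two extreme values (2^6 = 64 ways): 210·64 = 13440.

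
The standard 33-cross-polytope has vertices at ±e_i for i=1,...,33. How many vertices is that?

The vertices are ±e_1, ..., ±e_33, so there are 2·33 = 66.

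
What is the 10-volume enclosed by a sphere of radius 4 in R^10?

V_10(4) = π^(10/2) · (4)^10 / Γ(10/2 + 1) = 131072·π^5/15 ≈ 2.67404e+06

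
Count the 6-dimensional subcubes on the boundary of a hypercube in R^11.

f_6(11-cube) = (11 choose 6) · 2^5 = 14784.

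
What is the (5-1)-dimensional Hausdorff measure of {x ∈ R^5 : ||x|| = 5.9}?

S_5(5.9) = 2·π^(5/2)·(5.9)^4 / Γ(5/2) ≈ 31891.6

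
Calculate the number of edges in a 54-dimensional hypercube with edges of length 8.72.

Each of the 2^54 = 18014398509481984 vertices has degree 54; total edges = 54·2^54/2 = 486388759756013568.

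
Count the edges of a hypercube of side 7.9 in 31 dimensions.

The 31-cube has n·2^(n-1) = 31·2^30 = 31·1073741824 = 33285996544 edges.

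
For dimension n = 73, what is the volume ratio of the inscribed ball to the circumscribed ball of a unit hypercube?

V_in/V_out = n^(-n/2) = 73^(-73/2) ≈ 9.74351e-69.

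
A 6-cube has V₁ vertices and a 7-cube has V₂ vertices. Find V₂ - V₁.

V₁ = 2^6 = 64. V₂ = 2^7 = 128. V₂ - V₁ = 64.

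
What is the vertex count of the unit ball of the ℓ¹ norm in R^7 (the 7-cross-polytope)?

The 7-dimensional cross-polytope has 2n = 2·7 = 14 vertices.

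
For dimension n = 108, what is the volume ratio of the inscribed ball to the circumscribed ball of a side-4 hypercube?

V_in/V_out = n^(-n/2) = 108^(-108/2) ≈ 1.56717e-110.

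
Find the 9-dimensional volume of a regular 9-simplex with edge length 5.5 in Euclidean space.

For a regular n-simplex with edge a, V = (a^n / n!)·√((n+1)/2^n). With a=5.5, n=9: V ≈ 1.77364.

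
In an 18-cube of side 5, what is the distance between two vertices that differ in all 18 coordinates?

d = √(5² + 5² + ... + 5²) [18 terms] = √(18·5²) = 5√18 ≈ 21.2132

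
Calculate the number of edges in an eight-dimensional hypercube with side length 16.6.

The 8-cube has n·2^(n-1) = 8·2^7 = 8·128 = 1024 edges.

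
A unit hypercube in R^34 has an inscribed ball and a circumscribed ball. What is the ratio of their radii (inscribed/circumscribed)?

For an n-cube of any side s, the inradius is s/2 and the circumradius is s√n/2, so the ratio is 1/√34 ≈ 0.171499.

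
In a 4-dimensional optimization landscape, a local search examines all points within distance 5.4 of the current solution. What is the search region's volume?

The n-ball volume is π^(n/2)·r^n/Γ(n/2+1). With n=4, r=5.4: V ≈ 4196.09.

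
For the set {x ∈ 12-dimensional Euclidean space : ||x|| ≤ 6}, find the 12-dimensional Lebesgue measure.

The n-ball volume is π^(n/2)·r^n/Γ(n/2+1). With n=12, r=6: V = 15116544·π^6/5 ≈ 2.90658e+09.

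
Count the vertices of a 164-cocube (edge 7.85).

Number of vertices = 2n = 328.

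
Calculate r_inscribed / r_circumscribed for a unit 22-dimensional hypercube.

For an n-cube of any side s, the inradius is s/2 and the circumradius is s√n/2, so the ratio is 1/√22 ≈ 0.213201.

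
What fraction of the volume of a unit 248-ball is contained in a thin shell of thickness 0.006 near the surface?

V(inner)/V(outer) = ((1-0.006)/1)^248 ≈ 0.2248, so the shell fraction is 0.775186.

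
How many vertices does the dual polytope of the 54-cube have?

The 54-dimensional cross-polytope has 2n = 2·54 = 108 vertices.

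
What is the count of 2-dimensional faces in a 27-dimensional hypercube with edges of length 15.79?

Choose 2 of 27 axes to span the face (C(27,2) = 351 ways), then fix each of the remaining 25 coordinates at one of its two extreme values (2^25 = 33554432 ways): 351·33554432 = 11777605632.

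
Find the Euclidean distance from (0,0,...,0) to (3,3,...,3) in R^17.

Diagonal = √17 · 3 ≈ 12.3693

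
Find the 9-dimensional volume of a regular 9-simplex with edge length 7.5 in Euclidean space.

V = (7.5^9 / 9!) · √((9+1) / 2^9) ≈ 28.917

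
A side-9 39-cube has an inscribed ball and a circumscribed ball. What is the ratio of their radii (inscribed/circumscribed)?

r_in = 9/2 (half the side); r_out = 9√39/2 (half the diagonal). Ratio = 1/√39 ≈ 0.160128.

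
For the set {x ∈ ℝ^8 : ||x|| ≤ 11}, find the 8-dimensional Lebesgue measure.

The n-ball volume is π^(n/2)·r^n/Γ(n/2+1). With n=8, r=11: V = 214358881·π^4/24 ≈ 8.70021e+08.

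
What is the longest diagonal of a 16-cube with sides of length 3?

The space diagonal of an n-cube of side s is s√n. Here 3·√16 = 12.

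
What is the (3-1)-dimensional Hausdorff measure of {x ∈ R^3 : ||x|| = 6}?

The surface area of an n-ball is 2π^(n/2) r^(n-1) / Γ(n/2). For n=3, r=6: 4πr² = 4π·(6)² ≈ 452.389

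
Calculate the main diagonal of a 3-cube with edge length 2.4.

Diagonal = √3 · 2.4 ≈ 4.15692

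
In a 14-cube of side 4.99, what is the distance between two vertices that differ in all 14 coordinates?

d = √(4.99² + 4.99² + ... + 4.99²) [14 terms] = √(14·4.99²) = 4.99√14 ≈ 18.6709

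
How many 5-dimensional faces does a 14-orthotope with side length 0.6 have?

f_5(14-cube) = (14 choose 5) · 2^9 = 1025024.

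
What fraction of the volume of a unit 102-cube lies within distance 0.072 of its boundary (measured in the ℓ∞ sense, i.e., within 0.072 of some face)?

Shell fraction = 1 - (1-0.144)^102 ≈ 0.9999998705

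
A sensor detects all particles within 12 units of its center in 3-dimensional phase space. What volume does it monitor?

V = 2304·π ≈ 7238.23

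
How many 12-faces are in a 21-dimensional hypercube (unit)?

f_12(21-cube) = (21 choose 12) · 2^9 = 150492160.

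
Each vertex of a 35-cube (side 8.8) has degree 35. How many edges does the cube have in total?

Number of 1-faces = C(35,1)·2^(35-1) = 35·17179869184 = 601295421440.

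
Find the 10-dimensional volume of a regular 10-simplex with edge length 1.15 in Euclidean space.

V_10 = √(11) · 1.15^10 / (10! · 2^(10/2)) ≈ 1.15548e-07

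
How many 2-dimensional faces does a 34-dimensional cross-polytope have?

f_2(34-orthoplex) = 2^3 · (34 choose 3) = 47872.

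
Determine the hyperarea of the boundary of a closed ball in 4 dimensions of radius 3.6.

The surface area of an n-ball is 2π^(n/2) r^(n-1) / Γ(n/2). For n=4, r=3.6: 920.953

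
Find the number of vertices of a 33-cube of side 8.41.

An n-cube has 2^n vertices; for n = 33 that is 2^33 = 8589934592.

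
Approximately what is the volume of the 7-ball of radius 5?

Volume = π^{7/2}·(5)^7/Γ(9/2) = 250000·π^3/21 ≈ 369122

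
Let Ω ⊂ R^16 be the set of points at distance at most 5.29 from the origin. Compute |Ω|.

The n-ball volume is π^(n/2)·r^n/Γ(n/2+1). With n=16, r=5.29: V ≈ 8.85053e+10.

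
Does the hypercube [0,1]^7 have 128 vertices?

True. The 7-cube has 2^7 = 128 vertices.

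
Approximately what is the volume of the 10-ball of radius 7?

V_10(7) = π^(10/2) · (7)^10 / Γ(10/2 + 1) = 282475249·π^5/120 ≈ 7.20358e+08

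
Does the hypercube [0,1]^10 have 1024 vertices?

True. The 10-cube has 2^10 = 1024 vertices.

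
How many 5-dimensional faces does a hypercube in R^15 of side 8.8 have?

An n-cube has C(n,k)·2^(n-k) k-faces. Here C(15,5)·2^10 = 3003·1024 = 3075072.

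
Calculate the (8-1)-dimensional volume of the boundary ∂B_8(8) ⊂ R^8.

S_8(8) = 2·π^(8/2)·(8)^7 / Γ(8/2) = 2097152·π^4/3 ≈ 6.80939e+07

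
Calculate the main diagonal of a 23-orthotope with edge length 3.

d = √(3² + 3² + ... + 3²) [23 terms] = √(23·3²) = 3√23 ≈ 14.3875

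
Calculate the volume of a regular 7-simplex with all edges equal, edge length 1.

For a regular n-simplex with edge a, V = (a^n / n!)·√((n+1)/2^n). With a=1, n=7: V ≈ 4.96032e-05.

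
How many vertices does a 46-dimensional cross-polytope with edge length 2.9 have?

The 46-dimensional cross-polytope has 2n = 2·46 = 92 vertices.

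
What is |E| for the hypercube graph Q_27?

An n-cube has n·2^(n-1) edges. With n = 27: 27·67108864 = 1811939328.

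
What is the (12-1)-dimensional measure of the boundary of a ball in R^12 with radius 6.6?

|∂B_12(6.6)| ≈ 1.65856e+10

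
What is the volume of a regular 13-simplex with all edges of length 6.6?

For a regular n-simplex with edge a, V = (a^n / n!)·√((n+1)/2^n). With a=6.6, n=13: V ≈ 0.299337.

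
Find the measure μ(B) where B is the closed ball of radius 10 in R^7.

V = 32000000·π^3/21 ≈ 4.72477e+07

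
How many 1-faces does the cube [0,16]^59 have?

Number of 1-faces = C(59,1)·2^(59-1) = 59·288230376151711744 = 17005592192950992896.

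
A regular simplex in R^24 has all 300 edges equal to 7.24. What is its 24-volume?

Volume = 7.24^24 · √(25/2^24) / 24! ≈ 8.46506e-07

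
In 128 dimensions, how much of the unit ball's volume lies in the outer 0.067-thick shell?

V(inner)/V(outer) = ((1-0.067)/1)^128 ≈ 0.0001396, so the shell fraction is 0.99986.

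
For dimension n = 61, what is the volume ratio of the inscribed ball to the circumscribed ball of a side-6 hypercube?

V_in/V_out = n^(-n/2) = 61^(-61/2) ≈ 3.52728e-55.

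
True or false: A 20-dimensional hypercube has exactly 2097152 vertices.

False. The 20-cube has 2^20 = 1048576 vertices.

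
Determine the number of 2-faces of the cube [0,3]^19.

Choose 2 of 19 axes to span the face (C(19,2) = 171 ways), then fix each of the remaining 17 coordinates at one of its two extreme values (2^17 = 131072 ways): 171·131072 = 22413312.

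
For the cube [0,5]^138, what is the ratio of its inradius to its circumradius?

For an n-cube of any side s, the inradius is s/2 and the circumradius is s√n/2, so the ratio is 1/√138 ≈ 0.0851257.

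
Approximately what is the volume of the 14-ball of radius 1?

V_14(1) = π^(14/2) · (1)^14 / Γ(14/2 + 1) = π^7/5040 ≈ 0.599265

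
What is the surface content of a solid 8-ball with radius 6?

S = n·V_n(r)/r = 8·V_8(6)/6 (volume-to-surface relation), giving 93312·π^4 ≈ 9.08944e+06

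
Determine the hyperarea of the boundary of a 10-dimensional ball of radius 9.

The surface area of an n-ball is 2π^(n/2) r^(n-1) / Γ(n/2). For n=10, r=9: 129140163·π^5/4 ≈ 9.87986e+09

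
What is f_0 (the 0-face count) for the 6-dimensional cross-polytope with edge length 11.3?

f_0(6-orthoplex) = 2^1 · (6 choose 1) = 12.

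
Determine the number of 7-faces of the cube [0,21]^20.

Number of 7-faces = C(20,7) · 2^(20-7) = 77520 · 8192 = 635043840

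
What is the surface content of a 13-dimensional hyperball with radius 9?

S = n·V_n(r)/r = 13·V_13(9)/9 (volume-to-surface relation), giving 1338925209984·π^6/385 ≈ 3.34345e+12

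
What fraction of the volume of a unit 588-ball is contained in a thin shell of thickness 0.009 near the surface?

V(inner)/V(outer) = ((1-0.009)/1)^588 ≈ 0.004913, so the shell fraction is 0.995087.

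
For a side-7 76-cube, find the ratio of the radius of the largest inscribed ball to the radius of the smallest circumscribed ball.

Ratio = (s/2)/(s√76/2) = 76^(-1/2) ≈ 0.114708.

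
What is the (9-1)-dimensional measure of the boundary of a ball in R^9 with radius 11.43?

S = n·V_n(r)/r = 9·V_9(11.43)/11.43 (volume-to-surface relation), giving 8.64829e+09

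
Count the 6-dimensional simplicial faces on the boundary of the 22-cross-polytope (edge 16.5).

Number of 6-faces = 2^(6+1) · C(22,6+1) = 128 · 170544 = 21829632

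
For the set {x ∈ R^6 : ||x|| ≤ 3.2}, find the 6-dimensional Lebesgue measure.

V_6(3.2) = π^(6/2) · (3.2)^6 / Γ(6/2 + 1) ≈ 5548.79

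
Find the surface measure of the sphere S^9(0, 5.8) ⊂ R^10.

|∂B_10(5.8)| ≈ 1.89417e+08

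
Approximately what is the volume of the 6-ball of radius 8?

V = 131072·π^3/3 ≈ 1.35468e+06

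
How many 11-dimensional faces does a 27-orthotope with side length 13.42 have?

An n-cube has C(n,k)·2^(n-k) k-faces. Here C(27,11)·2^16 = 13037895·65536 = 854451486720.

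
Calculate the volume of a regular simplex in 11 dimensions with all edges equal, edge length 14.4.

V_11 = √(12) · 14.4^11 / (11! · 2^(11/2)) ≈ 10586.6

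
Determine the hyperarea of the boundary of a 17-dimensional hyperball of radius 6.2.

|∂B_17(6.2)| ≈ 1.14255e+13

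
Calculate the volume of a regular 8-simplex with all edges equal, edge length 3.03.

V = (3.03^8 / 8!) · √((8+1) / 2^8) ≈ 0.0330386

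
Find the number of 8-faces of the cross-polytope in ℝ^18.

An n-cross-polytope has 2^(k+1)·C(n,k+1) k-faces. Here 2^9·C(18,9) = 512·48620 = 24893440.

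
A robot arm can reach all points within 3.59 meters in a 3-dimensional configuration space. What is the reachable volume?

Volume = π^{3/2}·(3.59)^3/Γ(5/2) ≈ 193.808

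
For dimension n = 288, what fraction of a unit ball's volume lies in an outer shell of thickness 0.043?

1 - (1-0.043)^288 ≈ 0.9999968185 ≈ 99.999682%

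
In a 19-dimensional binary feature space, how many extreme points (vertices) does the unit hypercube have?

The 19-cube has 2^19 = 524288 vertices.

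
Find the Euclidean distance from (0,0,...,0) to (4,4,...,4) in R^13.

The space diagonal of an n-cube of side s is s√n. Here 4·√13 ≈ 14.4222.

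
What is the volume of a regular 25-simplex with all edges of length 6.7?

V = (6.7^25 / 25!) · √((25+1) / 2^25) ≈ 2.54587e-08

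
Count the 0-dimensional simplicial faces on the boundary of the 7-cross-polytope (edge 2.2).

Each 0-face is the convex hull of 1 vertex, one chosen as ±e_i from each of 1 distinct axis: 2^1·C(7,1) = 14.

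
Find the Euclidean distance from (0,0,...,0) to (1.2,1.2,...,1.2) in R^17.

||(1.2,1.2,...,1.2)|| = √(17)·1.2 ≈ 4.94773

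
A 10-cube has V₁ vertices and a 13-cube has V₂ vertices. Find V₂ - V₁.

V₁ = 2^10 = 1024. V₂ = 2^13 = 8192. V₂ - V₁ = 7168.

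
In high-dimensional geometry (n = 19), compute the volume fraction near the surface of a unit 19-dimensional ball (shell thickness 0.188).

1 - (1-0.188)^19 ≈ 0.980877 ≈ 98.09%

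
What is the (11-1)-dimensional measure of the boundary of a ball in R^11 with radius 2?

S_11(2) = 2·π^(11/2)·(2)^10 / Γ(11/2) = 65536·π^5/945 ≈ 21222.5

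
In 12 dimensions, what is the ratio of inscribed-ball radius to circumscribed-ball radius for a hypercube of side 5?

r_in = 5/2 (half the side); r_out = 5√12/2 (half the diagonal). Ratio = 1/√12 ≈ 0.288675.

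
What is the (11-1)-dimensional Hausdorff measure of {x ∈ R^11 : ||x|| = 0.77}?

S = n·V_n(r)/r = 11·V_11(0.77)/0.77 (volume-to-surface relation), giving 1.51846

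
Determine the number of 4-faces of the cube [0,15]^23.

An n-cube has C(n,k)·2^(n-k) k-faces. Here C(23,4)·2^19 = 8855·524288 = 4642570240.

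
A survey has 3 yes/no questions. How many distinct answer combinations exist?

The 3-cube has 2^3 = 8 vertices.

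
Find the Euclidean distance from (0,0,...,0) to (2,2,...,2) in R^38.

d = √(2² + 2² + ... + 2²) [38 terms] = √(38·2²) = 2√38 ≈ 12.3288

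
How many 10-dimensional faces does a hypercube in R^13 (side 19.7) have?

f_10(13-cube) = (13 choose 10) · 2^3 = 2288.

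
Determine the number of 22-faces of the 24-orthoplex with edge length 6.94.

An n-cross-polytope has 2^(k+1)·C(n,k+1) k-faces. Here 2^23·C(24,23) = 8388608·24 = 201326592.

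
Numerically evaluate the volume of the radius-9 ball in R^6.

Volume = π^{6/2}·(9)^6/Γ(4) = 177147·π^3/2 ≈ 2.74633e+06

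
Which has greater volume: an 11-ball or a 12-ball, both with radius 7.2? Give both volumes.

V_11(7.2) ≈ 5.07881e+09. V_12(7.2) ≈ 2.59153e+10. The 12-ball is larger.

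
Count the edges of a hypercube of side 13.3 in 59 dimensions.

Each of the 2^59 = 576460752303423488 vertices has degree 59; total edges = 59·2^59/2 = 17005592192950992896.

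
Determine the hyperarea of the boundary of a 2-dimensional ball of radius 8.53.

S_2(8.53) = 2·π^(2/2)·(8.53)^1 / Γ(2/2) = 2πr = 2π·8.53 ≈ 53.5956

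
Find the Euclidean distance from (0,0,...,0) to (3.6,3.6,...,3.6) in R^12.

The space diagonal of an n-cube of side s is s√n. Here 3.6·√12 ≈ 12.4708.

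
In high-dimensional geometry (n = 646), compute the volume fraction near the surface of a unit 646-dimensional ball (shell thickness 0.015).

1 - (1-0.015)^646 ≈ 0.999942 ≈ 99.9942%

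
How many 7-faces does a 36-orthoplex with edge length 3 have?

Number of 7-faces = 2^(7+1) · C(36,7+1) = 256 · 30260340 = 7746647040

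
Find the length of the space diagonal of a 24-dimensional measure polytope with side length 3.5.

d = √(3.5² + 3.5² + ... + 3.5²) [24 terms] = √(24·3.5²) = 3.5√24 ≈ 17.1464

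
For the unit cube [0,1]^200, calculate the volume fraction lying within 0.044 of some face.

The inner cube has side 1-2·0.044 = 0.912 and volume (0.912)^200 ≈ 9.976e-09, so the shell holds 0.99999999 of the volume.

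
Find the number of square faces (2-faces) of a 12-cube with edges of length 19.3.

An n-cube has C(n,k)·2^(n-k) k-faces. Here C(12,2)·2^10 = 66·1024 = 67584.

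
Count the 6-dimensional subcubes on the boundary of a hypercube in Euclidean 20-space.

An n-cube has C(n,k)·2^(n-k) k-faces. Here C(20,6)·2^14 = 38760·16384 = 635043840.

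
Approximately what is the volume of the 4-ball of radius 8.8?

The n-ball volume is π^(n/2)·r^n/Γ(n/2+1). With n=4, r=8.8: V ≈ 29593.8.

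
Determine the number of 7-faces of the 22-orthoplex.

f_7(22-orthoplex) = 2^8 · (22 choose 8) = 81861120.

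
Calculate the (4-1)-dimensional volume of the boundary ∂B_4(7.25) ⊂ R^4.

S = n·V_n(r)/r = 4·V_4(7.25)/7.25 (volume-to-surface relation), giving 7522.18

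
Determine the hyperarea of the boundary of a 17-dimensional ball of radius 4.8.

S_17(4.8) = 2·π^(17/2)·(4.8)^16 / Γ(17/2) ≈ 1.90314e+11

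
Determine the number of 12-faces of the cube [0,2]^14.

Choose 12 of 14 axes to span the face (C(14,12) = 91 ways), then fix each of the remaining 2 coordinates at one of its two extreme values (2^2 = 4 ways): 91·4 = 364.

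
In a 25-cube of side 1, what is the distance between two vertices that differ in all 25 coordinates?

Diagonal = √25 · 1 = 5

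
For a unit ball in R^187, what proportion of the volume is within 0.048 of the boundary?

V(inner)/V(outer) = ((1-0.048)/1)^187 ≈ 0.0001012, so the shell fraction is 0.999899.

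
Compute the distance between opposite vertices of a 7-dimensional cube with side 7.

||(7,7,...,7)|| = √(7)·7 ≈ 18.5203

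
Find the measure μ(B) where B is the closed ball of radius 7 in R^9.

Volume = π^{9/2}·(7)^9/Γ(11/2) = 184473632·π^4/135 ≈ 1.33107e+08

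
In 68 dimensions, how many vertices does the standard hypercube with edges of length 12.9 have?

An n-cube has 2^n vertices; for n = 68 that is 2^68 = 295147905179352825856.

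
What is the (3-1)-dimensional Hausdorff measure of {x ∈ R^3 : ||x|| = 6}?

|∂B_3(6)| = 4πr² = 4π·(6)² ≈ 452.389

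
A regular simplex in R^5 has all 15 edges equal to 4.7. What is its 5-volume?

V_5 = √(6) · 4.7^5 / (5! · 2^(5/2)) ≈ 8.27578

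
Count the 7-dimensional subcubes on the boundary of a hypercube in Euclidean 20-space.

An n-cube has C(n,k)·2^(n-k) k-faces. Here C(20,7)·2^13 = 77520·8192 = 635043840.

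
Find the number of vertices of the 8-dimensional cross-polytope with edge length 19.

An n-cross-polytope has 2n vertices; here n = 8, giving 16.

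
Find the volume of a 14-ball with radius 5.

Volume = π^{14/2}·(5)^14/Γ(8) = 1220703125·π^7/1008 ≈ 3.65762e+09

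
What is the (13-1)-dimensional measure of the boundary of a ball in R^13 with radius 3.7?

|∂B_13(3.7)| ≈ 7.79301e+07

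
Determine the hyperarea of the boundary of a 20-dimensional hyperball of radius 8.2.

S_20(8.2) = 2·π^(20/2)·(8.2)^19 / Γ(20/2) ≈ 1.18913e+17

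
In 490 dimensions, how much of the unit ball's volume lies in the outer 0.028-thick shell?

Shell fraction = 1 - (1-0.028)^490 ≈ 0.9999990954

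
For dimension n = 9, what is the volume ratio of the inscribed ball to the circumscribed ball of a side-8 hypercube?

The radii are 8/2 and 8√9/2, so the volume ratio is (1/√9)^9 = 9^{-9/2} ≈ 5.08053e-05.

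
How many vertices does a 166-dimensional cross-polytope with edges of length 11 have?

The vertices are ±e_1, ..., ±e_166, so there are 2·166 = 332.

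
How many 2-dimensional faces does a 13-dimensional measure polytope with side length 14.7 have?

Choose 2 of 13 axes to span the face (C(13,2) = 78 ways), then fix each of the remaining 11 coordinates at one of its two extreme values (2^11 = 2048 ways): 78·2048 = 159744.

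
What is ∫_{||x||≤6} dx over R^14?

V = 544195584·π^7/35 ≈ 4.69609e+10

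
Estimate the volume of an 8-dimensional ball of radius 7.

The n-ball volume is π^(n/2)·r^n/Γ(n/2+1). With n=8, r=7: V = 5764801·π^4/24 ≈ 2.33977e+07.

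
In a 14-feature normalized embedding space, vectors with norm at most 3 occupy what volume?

V_14(3) = π^(14/2) · (3)^14 / Γ(14/2 + 1) = 531441·π^7/560 ≈ 2.86626e+06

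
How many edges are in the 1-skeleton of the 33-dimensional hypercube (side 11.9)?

An n-cube has n·2^(n-1) edges. With n = 33: 33·4294967296 = 141733920768.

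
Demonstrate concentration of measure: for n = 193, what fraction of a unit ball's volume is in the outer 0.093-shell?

1 - (1-0.093)^193 ≈ 0.9999999934 ≈ 99.999999%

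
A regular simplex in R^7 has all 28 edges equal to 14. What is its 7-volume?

V_7 = √(8) · 14^7 / (7! · 2^(7/2)) ≈ 5228.84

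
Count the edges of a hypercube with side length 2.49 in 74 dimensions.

Each of the 2^74 = 18889465931478580854784 vertices has degree 74; total edges = 74·2^74/2 = 698910239464707491627008.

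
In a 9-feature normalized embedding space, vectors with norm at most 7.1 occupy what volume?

Volume = π^{9/2}·(7.1)^9/Γ(11/2) ≈ 1.51232e+08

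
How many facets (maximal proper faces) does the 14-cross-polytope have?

An n-cross-polytope has 2^(k+1)·C(n,k+1) k-faces. Here 2^14·C(14,14) = 16384·1 = 16384.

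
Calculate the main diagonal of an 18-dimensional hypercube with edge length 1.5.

The space diagonal of an n-cube of side s is s√n. Here 1.5·√18 ≈ 6.36396.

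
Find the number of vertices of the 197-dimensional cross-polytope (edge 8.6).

An n-cross-polytope has 2n vertices; here n = 197, giving 394.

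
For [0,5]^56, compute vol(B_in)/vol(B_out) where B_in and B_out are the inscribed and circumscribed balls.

The radii are 5/2 and 5√56/2, so the volume ratio is (1/√56)^56 = 56^{-56/2} ≈ 1.12392e-49.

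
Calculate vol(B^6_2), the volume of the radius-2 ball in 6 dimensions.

The n-ball volume is π^(n/2)·r^n/Γ(n/2+1). With n=6, r=2: V = 32·π^3/3 ≈ 330.734.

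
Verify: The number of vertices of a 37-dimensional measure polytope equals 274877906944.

False. The 37-cube has 2^37 = 137438953472 vertices.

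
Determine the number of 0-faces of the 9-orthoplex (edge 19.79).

An n-cross-polytope has 2^(k+1)·C(n,k+1) k-faces. Here 2^1·C(9,1) = 2·9 = 18.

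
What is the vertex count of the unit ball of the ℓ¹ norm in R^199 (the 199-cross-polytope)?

Number of vertices = 2n = 398.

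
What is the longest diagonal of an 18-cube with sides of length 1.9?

||(1.9,1.9,...,1.9)|| = √(18)·1.9 ≈ 8.06102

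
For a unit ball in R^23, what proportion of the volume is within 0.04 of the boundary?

Shell fraction = 1 - (1-0.04)^23 ≈ 0.608945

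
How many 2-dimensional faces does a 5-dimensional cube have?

An n-cube has C(n,k)·2^(n-k) k-faces. Here C(5,2)·2^3 = 10·8 = 80.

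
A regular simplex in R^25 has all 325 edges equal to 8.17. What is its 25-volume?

V = (8.17^25 / 25!) · √((25+1) / 2^25) ≈ 3.62675e-06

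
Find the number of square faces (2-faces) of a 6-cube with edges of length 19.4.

An n-cube has C(n,k)·2^(n-k) k-faces. Here C(6,2)·2^4 = 15·16 = 240.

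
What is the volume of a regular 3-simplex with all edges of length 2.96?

Volume = (√2/12) · 2.96³ = 3.05639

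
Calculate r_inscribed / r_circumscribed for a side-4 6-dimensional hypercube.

Ratio = (s/2)/(s√6/2) = 6^(-1/2) ≈ 0.408248.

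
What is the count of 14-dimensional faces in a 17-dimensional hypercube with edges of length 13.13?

f_14(17-cube) = (17 choose 14) · 2^3 = 5440.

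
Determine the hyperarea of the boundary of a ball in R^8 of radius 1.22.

S = n·V_n(r)/r = 8·V_8(1.22)/1.22 (volume-to-surface relation), giving 130.616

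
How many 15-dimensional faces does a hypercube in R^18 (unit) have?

An n-cube has C(n,k)·2^(n-k) k-faces. Here C(18,15)·2^3 = 816·8 = 6528.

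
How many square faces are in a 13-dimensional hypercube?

f_2(13-cube) = (13 choose 2) · 2^11 = 159744.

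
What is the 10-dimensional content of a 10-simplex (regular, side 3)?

V_10 = √(11) · 3^10 / (10! · 2^(10/2)) ≈ 0.00168654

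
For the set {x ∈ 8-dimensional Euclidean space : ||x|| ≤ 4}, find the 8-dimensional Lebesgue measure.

V_8(4) = π^(8/2) · (4)^8 / Γ(8/2 + 1) = 8192·π^4/3 ≈ 265992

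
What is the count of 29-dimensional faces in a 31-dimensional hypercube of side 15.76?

Number of 29-faces = C(31,29) · 2^(31-29) = 465 · 4 = 1860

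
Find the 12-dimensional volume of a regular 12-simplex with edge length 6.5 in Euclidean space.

For a regular n-simplex with edge a, V = (a^n / n!)·√((n+1)/2^n). With a=6.5, n=12: V ≈ 0.668983.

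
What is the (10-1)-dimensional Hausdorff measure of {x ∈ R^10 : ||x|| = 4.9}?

S = n·V_n(r)/r = 10·V_10(4.9)/4.9 (volume-to-surface relation), giving 4.15272e+07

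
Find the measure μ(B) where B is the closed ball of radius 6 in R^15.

The n-ball volume is π^(n/2)·r^n/Γ(n/2+1). With n=15, r=6: V = 1486016741376·π^7/25025 ≈ 1.79349e+11.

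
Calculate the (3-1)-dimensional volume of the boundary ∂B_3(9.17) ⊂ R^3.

S = n·V_n(r)/r = 3·V_3(9.17)/9.17 (volume-to-surface relation), giving 4πr² = 4π·(9.17)² ≈ 1056.69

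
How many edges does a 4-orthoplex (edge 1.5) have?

An n-cross-polytope has 2^(k+1)·C(n,k+1) k-faces. Here 2^2·C(4,2) = 4·6 = 24.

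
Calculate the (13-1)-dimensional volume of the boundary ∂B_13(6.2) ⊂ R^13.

S = n·V_n(r)/r = 13·V_13(6.2)/6.2 (volume-to-surface relation), giving 3.81931e+10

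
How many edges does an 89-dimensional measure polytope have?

The 89-cube has n·2^(n-1) = 89·2^88 = 89·309485009821345068724781056 = 27544165874099711116505513984 edges.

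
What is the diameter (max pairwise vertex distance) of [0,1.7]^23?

Diagonal = √23 · 1.7 ≈ 8.15291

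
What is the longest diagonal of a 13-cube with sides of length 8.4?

Diagonal = √13 · 8.4 ≈ 30.2866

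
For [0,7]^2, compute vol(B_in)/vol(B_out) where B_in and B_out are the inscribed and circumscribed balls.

The radii are 7/2 and 7√2/2, so the volume ratio is (1/√2)^2 = 2^{-2/2} ≈ 0.5.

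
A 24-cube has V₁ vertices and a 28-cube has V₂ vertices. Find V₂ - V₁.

V₁ = 2^24 = 16777216. V₂ = 2^28 = 268435456. V₂ - V₁ = 251658240.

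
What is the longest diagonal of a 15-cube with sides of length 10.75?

The space diagonal of an n-cube of side s is s√n. Here 10.75·√15 ≈ 41.6346.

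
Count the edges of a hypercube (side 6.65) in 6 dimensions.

The 6-cube has n·2^(n-1) = 6·2^5 = 6·32 = 192 edges.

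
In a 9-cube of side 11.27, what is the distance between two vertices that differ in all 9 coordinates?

The space diagonal of an n-cube of side s is s√n. Here 11.27·√9 = 33.81.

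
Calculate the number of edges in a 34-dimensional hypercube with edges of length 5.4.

The 34-cube has n·2^(n-1) = 34·2^33 = 34·8589934592 = 292057776128 edges.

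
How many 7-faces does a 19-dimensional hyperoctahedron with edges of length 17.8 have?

Number of 7-faces = 2^(7+1) · C(19,7+1) = 256 · 75582 = 19348992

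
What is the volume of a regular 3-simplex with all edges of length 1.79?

Volume = (√2/12) · 1.79³ = 0.675916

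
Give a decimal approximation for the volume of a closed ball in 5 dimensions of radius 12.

Volume = π^{5/2}·(12)^5/Γ(7/2) = 663552·π^2/5 ≈ 1.3098e+06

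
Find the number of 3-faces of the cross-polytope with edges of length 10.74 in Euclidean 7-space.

An n-cross-polytope has 2^(k+1)·C(n,k+1) k-faces. Here 2^4·C(7,4) = 16·35 = 560.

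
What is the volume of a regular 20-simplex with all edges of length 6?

V_20 = √(21) · 6^20 / (20! · 2^(20/2)) ≈ 6.72528e-06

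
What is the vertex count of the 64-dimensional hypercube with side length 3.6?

Each vertex is a binary string of length 64, so there are 2^64 = 18446744073709551616.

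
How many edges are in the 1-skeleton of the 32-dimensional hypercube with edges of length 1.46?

The 32-cube has n·2^(n-1) = 32·2^31 = 32·2147483648 = 68719476736 edges.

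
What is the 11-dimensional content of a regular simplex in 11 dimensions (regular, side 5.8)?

V = (5.8^11 / 11!) · √((11+1) / 2^11) ≈ 0.479157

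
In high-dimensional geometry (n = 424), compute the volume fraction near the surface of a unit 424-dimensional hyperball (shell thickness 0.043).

1 - (1-0.043)^424 ≈ 0.9999999919 ≈ 99.999999%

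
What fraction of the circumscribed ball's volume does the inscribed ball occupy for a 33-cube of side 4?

V_in / V_out = (r_in/r_out)^33 = (1/√33)^33 = 33^(-33/2) ≈ 8.80076e-26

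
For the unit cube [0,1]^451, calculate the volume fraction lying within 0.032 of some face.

The inner cube has side 1-2·0.032 = 0.936 and volume (0.936)^451 ≈ 1.11e-13, so the shell holds 1 - 1.11e-13 of the volume.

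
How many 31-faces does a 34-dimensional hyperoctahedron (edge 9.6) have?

Each 31-face is the convex hull of 32 vertices, one chosen as ±e_i from each of 32 distinct axes: 2^32·C(34,32) = 2409476653056.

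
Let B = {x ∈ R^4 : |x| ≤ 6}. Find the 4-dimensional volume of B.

V_4(6) = π^(4/2) · (6)^4 / Γ(4/2 + 1) = 648·π^2 ≈ 6395.5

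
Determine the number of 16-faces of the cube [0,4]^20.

Number of 16-faces = C(20,16) · 2^(20-16) = 4845 · 16 = 77520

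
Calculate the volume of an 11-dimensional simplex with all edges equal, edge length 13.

V_11 = √(12) · 13^11 / (11! · 2^(11/2)) ≈ 3436.74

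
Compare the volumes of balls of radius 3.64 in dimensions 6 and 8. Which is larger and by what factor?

V_6(3.64) ≈ 12020.1, V_8(3.64) ≈ 125083. The 8-ball is larger by a factor of 10.41.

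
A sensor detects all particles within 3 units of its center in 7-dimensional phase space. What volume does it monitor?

V = 11664·π^3/35 ≈ 10333.1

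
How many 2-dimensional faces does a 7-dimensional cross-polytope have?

Number of 2-faces = 2^(2+1) · C(7,2+1) = 8 · 35 = 280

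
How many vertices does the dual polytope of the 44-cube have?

An n-cross-polytope has 2n vertices; here n = 44, giving 88.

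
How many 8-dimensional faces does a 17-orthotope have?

f_8(17-cube) = (17 choose 8) · 2^9 = 12446720.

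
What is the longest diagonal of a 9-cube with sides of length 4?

Diagonal = √9 · 4 = 12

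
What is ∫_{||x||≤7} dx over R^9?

The n-ball volume is π^(n/2)·r^n/Γ(n/2+1). With n=9, r=7: V = 184473632·π^4/135 ≈ 1.33107e+08.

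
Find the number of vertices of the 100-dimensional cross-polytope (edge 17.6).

An n-cross-polytope has 2n vertices; here n = 100, giving 200.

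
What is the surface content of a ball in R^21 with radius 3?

|∂B_21(3)| = 88159684608·π^10/8083075 ≈ 1.02139e+09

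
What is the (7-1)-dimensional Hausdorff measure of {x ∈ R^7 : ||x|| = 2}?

The surface area of an n-ball is 2π^(n/2) r^(n-1) / Γ(n/2). For n=7, r=2: 1024·π^3/15 ≈ 2116.7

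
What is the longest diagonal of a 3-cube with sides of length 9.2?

The space diagonal of an n-cube of side s is s√n. Here 9.2·√3 ≈ 15.9349.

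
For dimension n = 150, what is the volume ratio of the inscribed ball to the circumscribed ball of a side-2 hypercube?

V_in/V_out = n^(-n/2) = 150^(-150/2) ≈ 6.21091e-164.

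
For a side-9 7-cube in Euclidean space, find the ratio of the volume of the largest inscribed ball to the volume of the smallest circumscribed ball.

Volume scales as r^n, and r_in/r_out = 1/√7, giving (1/√7)^7 ≈ 0.00110194.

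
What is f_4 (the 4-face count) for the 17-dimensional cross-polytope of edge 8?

f_4(17-orthoplex) = 2^5 · (17 choose 5) = 198016.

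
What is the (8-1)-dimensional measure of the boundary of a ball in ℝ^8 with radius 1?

The surface area of an n-ball is 2π^(n/2) r^(n-1) / Γ(n/2). For n=8, r=1: π^4/3 ≈ 32.4697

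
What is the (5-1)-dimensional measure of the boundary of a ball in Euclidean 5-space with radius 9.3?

|∂B_5(9.3)| ≈ 196879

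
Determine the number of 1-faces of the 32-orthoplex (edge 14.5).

An n-cross-polytope has 2^(k+1)·C(n,k+1) k-faces. Here 2^2·C(32,2) = 4·496 = 1984.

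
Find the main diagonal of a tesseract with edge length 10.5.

Diagonal = √4 · 10.5 = 21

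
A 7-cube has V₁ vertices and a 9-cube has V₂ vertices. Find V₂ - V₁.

V₁ = 2^7 = 128. V₂ = 2^9 = 512. V₂ - V₁ = 384.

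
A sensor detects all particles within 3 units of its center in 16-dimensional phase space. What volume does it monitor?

The n-ball volume is π^(n/2)·r^n/Γ(n/2+1). With n=16, r=3: V = 4782969·π^8/4480 ≈ 1.01302e+07.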